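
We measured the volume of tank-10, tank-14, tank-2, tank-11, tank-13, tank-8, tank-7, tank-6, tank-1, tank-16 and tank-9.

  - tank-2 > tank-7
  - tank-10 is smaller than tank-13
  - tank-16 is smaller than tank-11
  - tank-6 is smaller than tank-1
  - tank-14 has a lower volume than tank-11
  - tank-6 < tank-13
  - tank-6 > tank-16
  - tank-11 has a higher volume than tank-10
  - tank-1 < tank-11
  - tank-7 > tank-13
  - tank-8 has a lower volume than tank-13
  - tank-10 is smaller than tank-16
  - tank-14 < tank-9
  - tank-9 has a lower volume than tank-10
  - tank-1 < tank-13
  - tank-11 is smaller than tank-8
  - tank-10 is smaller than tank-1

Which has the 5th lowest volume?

Piecing the relations together gives one ordering: tank-14 < tank-9 < tank-10 < tank-16 < tank-6 < tank-1 < tank-11 < tank-8 < tank-13 < tank-7 < tank-2.
Counting 5 from the smallest end gives tank-6.

tank-6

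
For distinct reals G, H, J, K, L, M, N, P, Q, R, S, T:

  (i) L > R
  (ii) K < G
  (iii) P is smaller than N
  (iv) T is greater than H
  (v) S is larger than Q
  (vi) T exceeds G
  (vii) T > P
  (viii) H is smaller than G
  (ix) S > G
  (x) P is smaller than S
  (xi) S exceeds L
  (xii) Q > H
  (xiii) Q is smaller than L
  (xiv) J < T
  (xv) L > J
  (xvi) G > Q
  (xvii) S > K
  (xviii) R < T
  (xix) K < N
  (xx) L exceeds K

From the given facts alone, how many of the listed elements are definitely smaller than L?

5

The elements the relations force below L are K, H, J, Q, R — no chain reaches any other.
That is 5.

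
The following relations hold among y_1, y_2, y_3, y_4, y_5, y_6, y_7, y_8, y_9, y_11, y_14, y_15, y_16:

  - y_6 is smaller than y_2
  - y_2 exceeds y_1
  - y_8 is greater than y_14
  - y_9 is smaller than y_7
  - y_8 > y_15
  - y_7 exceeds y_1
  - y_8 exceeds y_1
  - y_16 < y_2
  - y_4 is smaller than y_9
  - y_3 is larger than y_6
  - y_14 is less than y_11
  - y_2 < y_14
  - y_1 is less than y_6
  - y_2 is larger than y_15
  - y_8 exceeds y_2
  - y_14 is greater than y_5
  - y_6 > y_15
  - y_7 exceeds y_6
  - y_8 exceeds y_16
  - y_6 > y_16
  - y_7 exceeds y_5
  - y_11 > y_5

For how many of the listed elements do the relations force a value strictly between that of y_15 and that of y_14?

2

The relations place y_15 below y_14. An element lies strictly between them when it is forced above y_15 and also forced below y_14.
Above y_15: {y_6, y_2, y_3, y_8, y_11, y_7}. Below y_14: {y_16, y_1, y_5, y_6, y_2}.
Intersection: {y_6, y_2} — 2.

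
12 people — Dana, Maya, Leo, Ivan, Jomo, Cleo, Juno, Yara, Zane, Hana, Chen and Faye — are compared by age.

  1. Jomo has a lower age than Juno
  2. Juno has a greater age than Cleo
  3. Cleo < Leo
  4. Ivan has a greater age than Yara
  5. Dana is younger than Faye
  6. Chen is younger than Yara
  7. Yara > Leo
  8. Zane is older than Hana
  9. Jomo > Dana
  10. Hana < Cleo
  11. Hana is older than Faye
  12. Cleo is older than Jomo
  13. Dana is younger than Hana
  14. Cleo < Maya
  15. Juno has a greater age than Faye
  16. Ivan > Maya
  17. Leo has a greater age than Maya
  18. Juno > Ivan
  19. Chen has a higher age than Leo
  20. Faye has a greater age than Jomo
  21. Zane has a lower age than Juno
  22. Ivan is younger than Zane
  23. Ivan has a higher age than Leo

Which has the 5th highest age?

Piecing the relations together gives one ordering: Dana < Jomo < Faye < Hana < Cleo < Maya < Leo < Chen < Yara < Ivan < Zane < Juno.
The 5th largest is Chen.

Chen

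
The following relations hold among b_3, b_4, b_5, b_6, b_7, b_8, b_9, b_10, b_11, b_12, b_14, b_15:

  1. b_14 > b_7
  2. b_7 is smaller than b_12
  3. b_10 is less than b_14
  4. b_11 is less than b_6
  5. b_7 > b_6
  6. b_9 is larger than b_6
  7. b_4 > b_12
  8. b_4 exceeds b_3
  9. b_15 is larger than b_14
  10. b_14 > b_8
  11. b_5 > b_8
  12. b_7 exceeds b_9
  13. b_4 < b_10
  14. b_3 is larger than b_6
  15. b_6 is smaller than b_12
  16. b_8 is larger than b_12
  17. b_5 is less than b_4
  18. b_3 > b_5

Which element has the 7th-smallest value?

Chaining the given pairs: b_11 < b_6 < b_9 < b_7 < b_12 < b_8 < b_5 < b_3 < b_4 < b_10 < b_14 < b_15.
Counting 7 from the smallest end gives b_5.

b_5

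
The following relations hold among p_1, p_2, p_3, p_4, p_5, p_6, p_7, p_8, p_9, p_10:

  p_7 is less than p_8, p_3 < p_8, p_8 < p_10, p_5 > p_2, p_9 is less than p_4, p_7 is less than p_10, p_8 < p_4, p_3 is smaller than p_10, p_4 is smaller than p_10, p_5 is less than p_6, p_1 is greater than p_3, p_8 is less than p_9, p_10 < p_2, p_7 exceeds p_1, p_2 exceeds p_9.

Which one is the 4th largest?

p_10

The consecutive relations fix a unique order: p_3 < p_1 < p_7 < p_8 < p_9 < p_4 < p_10 < p_2 < p_5 < p_6.
Counting 4 from the largest end gives p_10.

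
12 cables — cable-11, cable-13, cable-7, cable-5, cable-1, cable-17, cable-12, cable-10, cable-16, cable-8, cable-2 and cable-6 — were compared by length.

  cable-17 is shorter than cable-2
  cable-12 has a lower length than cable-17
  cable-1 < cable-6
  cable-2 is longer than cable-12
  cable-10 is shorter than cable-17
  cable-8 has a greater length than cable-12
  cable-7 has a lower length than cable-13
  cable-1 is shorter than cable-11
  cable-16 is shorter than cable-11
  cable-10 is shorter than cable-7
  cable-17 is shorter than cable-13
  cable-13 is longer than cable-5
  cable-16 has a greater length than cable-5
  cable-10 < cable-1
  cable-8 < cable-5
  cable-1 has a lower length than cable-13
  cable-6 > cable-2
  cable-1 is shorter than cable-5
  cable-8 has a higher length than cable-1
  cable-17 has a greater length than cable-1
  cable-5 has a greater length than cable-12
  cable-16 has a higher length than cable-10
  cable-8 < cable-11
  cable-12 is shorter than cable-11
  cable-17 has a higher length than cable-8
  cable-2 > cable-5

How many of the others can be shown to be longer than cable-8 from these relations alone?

From cable-8 the given relations immediately reach cable-5, cable-17, cable-11.
From those, cable-16, cable-2, cable-13 — 6 in total.
From those, cable-6 — 7 in total.
No other element is forced above cable-8 by the given relations, so the count is 7.

7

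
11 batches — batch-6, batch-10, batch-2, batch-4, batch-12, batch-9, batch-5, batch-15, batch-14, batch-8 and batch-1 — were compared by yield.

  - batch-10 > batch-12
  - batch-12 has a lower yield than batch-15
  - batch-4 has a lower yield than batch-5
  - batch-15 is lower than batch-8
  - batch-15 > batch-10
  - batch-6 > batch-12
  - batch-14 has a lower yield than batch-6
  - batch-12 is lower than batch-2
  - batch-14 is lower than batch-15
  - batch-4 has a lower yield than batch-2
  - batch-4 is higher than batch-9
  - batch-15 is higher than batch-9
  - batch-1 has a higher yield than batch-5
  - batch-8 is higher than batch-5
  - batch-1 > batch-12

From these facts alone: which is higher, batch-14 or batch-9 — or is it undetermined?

Following every chain through batch-14: above batch-14 we get batch-6, batch-15, batch-8.
batch-9 is not reached, and no chain runs the other way from batch-9 to batch-14.
So the given relations leave the order of batch-14 and batch-9 undetermined.

undetermined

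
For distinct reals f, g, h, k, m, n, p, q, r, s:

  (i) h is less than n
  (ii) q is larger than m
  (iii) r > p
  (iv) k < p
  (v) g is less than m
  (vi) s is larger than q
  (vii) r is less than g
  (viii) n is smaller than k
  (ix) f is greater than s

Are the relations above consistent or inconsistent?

consistent

Every relation is compatible with h < n < k < p < r < g < m < q < s < f; the set is consistent.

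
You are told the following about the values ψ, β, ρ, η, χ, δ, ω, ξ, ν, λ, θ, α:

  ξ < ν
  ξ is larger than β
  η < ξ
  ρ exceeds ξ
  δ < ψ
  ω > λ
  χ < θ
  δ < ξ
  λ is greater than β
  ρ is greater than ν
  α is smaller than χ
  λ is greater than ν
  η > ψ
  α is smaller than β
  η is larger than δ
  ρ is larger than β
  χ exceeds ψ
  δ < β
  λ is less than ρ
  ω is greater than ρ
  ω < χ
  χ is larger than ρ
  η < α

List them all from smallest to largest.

δ < ψ < η < α < β < ξ < ν < λ < ρ < ω < χ < θ

The consecutive links are each given: δ < ψ; ψ < η; η < α; α < β; β < ξ; ξ < ν; ν < λ; λ < ρ; ρ < ω; ω < χ; χ < θ.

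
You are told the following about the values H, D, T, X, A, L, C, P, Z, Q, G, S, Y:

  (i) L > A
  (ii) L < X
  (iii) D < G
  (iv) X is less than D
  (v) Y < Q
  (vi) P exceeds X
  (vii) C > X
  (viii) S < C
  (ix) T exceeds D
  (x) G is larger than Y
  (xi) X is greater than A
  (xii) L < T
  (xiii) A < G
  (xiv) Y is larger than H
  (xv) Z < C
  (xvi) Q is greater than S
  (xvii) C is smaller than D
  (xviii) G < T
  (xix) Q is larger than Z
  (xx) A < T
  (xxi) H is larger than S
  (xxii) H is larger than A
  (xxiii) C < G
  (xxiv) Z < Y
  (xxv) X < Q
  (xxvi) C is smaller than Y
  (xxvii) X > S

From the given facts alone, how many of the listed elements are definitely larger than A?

The elements the relations force above A are L, X, H, C, D, Y, Q, G, P, T — no chain reaches any other.
That is 10.

10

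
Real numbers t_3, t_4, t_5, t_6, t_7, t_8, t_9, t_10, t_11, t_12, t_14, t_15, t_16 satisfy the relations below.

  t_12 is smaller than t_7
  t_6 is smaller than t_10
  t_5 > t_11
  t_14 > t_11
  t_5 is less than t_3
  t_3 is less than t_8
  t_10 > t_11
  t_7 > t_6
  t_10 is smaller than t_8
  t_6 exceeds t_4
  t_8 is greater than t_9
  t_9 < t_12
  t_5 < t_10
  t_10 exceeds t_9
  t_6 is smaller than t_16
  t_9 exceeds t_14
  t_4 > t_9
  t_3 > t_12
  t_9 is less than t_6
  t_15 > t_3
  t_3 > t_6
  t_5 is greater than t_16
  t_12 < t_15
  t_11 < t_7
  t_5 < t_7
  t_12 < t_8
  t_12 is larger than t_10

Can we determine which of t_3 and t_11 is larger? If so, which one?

The relevant relations are t_11 < t_14; t_14 < t_9; t_9 < t_4; t_4 < t_6; t_6 < t_16; t_16 < t_5; t_5 < t_10; t_10 < t_12; t_12 < t_3.
Together: t_11 < t_14 < t_9 < t_4 < t_6 < t_16 < t_5 < t_10 < t_12 < t_3.
So t_3 is larger.

t_3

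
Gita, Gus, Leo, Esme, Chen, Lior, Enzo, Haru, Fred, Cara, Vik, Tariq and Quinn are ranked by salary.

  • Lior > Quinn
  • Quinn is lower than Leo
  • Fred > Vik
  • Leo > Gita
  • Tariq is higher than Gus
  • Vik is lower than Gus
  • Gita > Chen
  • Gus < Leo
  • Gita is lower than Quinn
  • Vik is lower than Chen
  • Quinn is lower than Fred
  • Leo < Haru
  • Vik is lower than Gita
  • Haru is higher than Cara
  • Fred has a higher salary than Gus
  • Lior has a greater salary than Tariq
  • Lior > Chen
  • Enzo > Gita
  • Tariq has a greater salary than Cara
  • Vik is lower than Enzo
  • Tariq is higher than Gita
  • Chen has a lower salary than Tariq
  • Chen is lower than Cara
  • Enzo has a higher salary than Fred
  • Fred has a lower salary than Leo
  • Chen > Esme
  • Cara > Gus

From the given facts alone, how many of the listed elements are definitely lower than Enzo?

The elements the relations force below Enzo are Esme, Vik, Chen, Gita, Quinn, Gus, Fred — no chain reaches any other.
That is 7.

7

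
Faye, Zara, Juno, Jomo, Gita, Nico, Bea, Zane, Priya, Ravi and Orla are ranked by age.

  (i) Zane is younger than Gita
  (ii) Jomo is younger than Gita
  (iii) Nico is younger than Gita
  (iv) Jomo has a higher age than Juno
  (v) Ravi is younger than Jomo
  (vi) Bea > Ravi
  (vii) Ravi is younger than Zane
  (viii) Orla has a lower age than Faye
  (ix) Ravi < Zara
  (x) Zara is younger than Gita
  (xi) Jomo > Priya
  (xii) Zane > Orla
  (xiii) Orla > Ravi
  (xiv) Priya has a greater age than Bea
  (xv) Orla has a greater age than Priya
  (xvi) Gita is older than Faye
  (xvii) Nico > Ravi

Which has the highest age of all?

Gita

Ravi is not greatest since Ravi < Zara; Zara is not greatest since Zara < Gita; Bea is not greatest since Bea < Priya; Priya is not greatest since Priya < Jomo; Orla is not greatest since Orla < Zane; Juno is not greatest since Juno < Jomo; Nico is not greatest since Nico < Gita; Faye is not greatest since Faye < Gita; Jomo is not greatest since Jomo < Gita; Zane is not greatest since Zane < Gita.
Only Gita has nothing above it, so Gita is the highest age.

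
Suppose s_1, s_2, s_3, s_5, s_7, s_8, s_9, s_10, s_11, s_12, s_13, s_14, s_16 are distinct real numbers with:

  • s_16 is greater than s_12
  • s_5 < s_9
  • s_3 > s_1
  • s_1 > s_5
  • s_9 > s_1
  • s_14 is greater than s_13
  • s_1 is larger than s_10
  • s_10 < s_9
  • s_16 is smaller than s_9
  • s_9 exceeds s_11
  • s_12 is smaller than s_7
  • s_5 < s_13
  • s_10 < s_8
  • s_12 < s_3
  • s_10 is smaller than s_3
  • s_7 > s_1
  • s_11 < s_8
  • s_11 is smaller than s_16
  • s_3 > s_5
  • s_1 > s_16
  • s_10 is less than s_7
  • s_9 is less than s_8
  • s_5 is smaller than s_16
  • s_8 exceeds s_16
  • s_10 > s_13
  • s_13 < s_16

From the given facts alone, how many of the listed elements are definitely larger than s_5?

9

The elements the relations force above s_5 are s_13, s_10, s_16, s_1, s_9, s_8, s_14, s_7, s_3 — no chain reaches any other.
That is 9.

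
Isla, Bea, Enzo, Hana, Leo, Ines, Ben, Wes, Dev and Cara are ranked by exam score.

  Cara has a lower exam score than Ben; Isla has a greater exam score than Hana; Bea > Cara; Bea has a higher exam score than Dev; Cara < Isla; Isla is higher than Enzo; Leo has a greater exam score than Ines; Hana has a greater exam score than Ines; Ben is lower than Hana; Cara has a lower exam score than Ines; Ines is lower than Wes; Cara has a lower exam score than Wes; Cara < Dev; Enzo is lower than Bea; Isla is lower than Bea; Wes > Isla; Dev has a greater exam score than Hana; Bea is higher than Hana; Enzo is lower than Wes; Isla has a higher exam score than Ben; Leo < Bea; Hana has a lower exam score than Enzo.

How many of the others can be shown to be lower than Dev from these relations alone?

4

Directly below Dev: Cara, Hana.
One step further: Ben, Ines (4 so far).
Nothing else is reachable below Dev; 4 in all.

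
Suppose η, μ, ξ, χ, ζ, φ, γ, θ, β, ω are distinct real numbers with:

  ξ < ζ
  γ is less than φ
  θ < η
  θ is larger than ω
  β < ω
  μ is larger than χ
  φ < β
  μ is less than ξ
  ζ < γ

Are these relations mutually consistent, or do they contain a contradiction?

consistent

Every relation is compatible with χ < μ < ξ < ζ < γ < φ < β < ω < θ < η; the set is consistent.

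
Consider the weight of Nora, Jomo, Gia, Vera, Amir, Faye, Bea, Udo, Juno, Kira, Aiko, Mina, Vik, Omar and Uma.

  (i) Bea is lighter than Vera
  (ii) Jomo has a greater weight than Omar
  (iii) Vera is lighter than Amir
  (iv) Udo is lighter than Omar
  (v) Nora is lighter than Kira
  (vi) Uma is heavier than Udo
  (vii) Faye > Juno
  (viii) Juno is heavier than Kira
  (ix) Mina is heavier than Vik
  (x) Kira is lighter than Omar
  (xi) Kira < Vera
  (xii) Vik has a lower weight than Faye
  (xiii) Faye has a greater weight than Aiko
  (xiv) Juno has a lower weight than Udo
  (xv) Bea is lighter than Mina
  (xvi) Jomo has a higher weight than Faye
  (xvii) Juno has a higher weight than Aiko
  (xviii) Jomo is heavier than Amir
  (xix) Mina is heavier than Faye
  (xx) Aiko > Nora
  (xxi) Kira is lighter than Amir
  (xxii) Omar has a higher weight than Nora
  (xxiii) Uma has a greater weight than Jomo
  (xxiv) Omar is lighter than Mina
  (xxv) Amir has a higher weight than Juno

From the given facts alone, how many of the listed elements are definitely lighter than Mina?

9

The elements the relations force below Mina are Nora, Vik, Aiko, Kira, Juno, Bea, Faye, Udo, Omar — no chain reaches any other.
That is 9.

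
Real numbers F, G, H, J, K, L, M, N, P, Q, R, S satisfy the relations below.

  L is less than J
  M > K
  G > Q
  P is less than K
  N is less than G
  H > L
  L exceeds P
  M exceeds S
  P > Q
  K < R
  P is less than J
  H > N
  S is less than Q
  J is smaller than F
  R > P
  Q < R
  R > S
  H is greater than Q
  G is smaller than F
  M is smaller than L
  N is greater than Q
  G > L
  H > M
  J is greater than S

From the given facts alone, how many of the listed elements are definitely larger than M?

From M the given relations immediately reach L, H.
From those, G, J — 4 in total.
From those, F — 5 in total.
Nothing else is reachable above M; 5 in all.

5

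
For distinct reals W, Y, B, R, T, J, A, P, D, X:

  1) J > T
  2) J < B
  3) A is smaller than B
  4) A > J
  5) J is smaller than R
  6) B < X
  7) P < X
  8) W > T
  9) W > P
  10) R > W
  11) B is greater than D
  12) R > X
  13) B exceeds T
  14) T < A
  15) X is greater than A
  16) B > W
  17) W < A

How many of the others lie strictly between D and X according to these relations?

1

The relations place D below X. An element lies strictly between them when it is forced above D and also forced below X.
Above D: {B, R}. Below X: {T, P, W, J, A, B}.
Intersection: {B} — 1.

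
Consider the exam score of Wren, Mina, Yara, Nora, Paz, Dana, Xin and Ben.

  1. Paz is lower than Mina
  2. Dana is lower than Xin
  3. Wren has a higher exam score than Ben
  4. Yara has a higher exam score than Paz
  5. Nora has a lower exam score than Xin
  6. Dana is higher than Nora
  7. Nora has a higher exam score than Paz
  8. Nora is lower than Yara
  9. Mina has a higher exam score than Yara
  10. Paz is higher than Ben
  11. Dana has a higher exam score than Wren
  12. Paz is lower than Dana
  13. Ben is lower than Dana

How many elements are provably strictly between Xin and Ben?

The relations place Ben below Xin. An element lies strictly between them when it is forced above Ben and also forced below Xin.
Above Ben: {Paz, Nora, Yara, Wren, Mina, Dana}. Below Xin: {Paz, Nora, Wren, Dana}.
Intersection: {Paz, Nora, Wren, Dana} — 4.

4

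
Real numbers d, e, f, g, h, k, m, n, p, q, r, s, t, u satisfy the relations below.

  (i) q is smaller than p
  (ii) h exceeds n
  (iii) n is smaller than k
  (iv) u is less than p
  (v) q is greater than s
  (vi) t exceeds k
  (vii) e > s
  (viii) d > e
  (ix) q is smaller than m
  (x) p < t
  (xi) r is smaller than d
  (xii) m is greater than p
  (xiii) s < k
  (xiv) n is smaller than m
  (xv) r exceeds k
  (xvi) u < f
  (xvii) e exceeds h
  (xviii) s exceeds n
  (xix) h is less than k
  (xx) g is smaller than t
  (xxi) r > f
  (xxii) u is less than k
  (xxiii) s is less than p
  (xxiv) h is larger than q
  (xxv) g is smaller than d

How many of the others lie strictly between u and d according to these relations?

3

Chaining upward from u reaches: f, k, p, t, r, m.
Chaining downward from d reaches: f, n, s, q, h, e, g, k, r.
Strictly between u and d are those in both lists: f, k, r — 3 elements.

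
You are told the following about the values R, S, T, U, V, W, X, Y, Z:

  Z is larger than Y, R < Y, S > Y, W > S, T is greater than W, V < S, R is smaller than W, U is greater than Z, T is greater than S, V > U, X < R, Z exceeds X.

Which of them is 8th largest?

R

The consecutive relations fix a unique order: X < R < Y < Z < U < V < S < W < T.
The 8th largest is R.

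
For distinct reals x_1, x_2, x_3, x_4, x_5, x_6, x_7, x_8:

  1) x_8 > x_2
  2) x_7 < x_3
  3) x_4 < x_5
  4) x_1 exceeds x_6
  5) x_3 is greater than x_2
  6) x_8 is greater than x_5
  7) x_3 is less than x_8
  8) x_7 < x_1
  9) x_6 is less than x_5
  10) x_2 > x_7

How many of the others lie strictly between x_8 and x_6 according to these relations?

The relations place x_6 below x_8. An element lies strictly between them when it is forced above x_6 and also forced below x_8.
Above x_6: {x_1, x_5}. Below x_8: {x_7, x_2, x_3, x_4, x_5}.
Intersection: {x_5} — 1.

1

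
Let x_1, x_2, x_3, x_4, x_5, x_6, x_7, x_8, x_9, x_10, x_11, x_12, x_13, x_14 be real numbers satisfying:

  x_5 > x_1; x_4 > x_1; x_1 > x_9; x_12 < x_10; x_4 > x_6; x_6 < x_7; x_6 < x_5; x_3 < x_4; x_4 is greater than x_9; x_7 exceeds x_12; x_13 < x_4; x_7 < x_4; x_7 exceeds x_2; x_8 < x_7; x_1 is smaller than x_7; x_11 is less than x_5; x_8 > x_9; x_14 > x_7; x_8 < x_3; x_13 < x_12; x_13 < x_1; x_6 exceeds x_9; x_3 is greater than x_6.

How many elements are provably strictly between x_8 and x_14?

Chaining upward from x_8 reaches: x_7, x_3, x_4.
Chaining downward from x_14 reaches: x_9, x_13, x_2, x_6, x_12, x_1, x_7.
Strictly between x_8 and x_14 are those in both lists: x_7 — 1 element.

1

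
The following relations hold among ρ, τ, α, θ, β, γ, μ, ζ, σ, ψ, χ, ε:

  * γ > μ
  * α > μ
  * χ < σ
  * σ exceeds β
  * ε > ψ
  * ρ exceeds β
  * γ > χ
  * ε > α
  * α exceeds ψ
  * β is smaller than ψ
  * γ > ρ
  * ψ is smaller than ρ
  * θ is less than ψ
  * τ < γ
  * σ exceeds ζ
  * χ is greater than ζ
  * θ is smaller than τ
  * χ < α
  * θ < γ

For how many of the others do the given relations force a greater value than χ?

4

From χ the given relations immediately reach α, σ, γ.
From those, ε — 4 in total.
Nothing else is reachable above χ; 4 in all.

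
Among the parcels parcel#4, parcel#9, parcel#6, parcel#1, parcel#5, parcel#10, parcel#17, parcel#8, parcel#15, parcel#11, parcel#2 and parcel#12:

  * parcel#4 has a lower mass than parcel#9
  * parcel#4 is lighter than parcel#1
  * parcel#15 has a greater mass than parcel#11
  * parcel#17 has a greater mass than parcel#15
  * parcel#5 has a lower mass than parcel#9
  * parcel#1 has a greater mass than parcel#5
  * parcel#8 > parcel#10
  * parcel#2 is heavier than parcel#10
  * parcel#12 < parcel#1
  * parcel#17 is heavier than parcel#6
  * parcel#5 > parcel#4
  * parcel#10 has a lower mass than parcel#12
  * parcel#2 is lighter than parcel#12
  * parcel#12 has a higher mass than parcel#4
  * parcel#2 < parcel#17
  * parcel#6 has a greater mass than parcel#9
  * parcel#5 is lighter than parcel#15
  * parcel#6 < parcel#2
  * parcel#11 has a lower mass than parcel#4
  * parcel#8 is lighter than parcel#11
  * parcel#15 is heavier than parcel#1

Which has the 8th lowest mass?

The consecutive relations fix a unique order: parcel#10 < parcel#8 < parcel#11 < parcel#4 < parcel#5 < parcel#9 < parcel#6 < parcel#2 < parcel#12 < parcel#1 < parcel#15 < parcel#17.
The 8th smallest is parcel#2.

parcel#2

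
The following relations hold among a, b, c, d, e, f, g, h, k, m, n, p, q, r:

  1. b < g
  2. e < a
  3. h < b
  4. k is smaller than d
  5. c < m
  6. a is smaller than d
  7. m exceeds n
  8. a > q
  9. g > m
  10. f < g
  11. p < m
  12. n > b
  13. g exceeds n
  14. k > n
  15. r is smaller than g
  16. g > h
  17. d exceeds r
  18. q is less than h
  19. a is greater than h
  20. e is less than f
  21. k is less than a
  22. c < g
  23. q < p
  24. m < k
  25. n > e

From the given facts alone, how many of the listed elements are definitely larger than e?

7

The elements the relations force above e are n, m, f, k, g, a, d — no chain reaches any other.
That is 7.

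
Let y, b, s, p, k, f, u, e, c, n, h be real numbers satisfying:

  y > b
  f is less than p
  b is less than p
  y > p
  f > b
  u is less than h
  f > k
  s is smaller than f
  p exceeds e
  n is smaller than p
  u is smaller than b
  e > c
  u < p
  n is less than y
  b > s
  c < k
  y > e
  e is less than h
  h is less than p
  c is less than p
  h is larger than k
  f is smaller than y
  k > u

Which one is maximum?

y

Chaining downward from y: directly below it, e, n, b, f, p; then s, u, c, k, h.
That covers every other element, and nothing is given above y, so y is the maximum.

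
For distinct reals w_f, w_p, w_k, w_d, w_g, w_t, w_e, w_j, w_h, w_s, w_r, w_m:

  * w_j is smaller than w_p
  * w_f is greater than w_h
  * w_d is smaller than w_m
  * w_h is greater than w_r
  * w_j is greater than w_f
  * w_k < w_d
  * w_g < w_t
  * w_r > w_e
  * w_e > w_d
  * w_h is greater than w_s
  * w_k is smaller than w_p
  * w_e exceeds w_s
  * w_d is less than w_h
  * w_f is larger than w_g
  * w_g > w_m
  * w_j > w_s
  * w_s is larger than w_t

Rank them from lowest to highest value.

w_k < w_d < w_m < w_g < w_t < w_s < w_e < w_r < w_h < w_f < w_j < w_p

Each adjacent pair is fixed by a given relation: w_k < w_d; w_d < w_m; w_m < w_g; w_g < w_t; w_t < w_s; w_s < w_e; w_e < w_r; w_r < w_h; w_h < w_f; w_f < w_j; w_j < w_p. Chaining them end to end gives the full order.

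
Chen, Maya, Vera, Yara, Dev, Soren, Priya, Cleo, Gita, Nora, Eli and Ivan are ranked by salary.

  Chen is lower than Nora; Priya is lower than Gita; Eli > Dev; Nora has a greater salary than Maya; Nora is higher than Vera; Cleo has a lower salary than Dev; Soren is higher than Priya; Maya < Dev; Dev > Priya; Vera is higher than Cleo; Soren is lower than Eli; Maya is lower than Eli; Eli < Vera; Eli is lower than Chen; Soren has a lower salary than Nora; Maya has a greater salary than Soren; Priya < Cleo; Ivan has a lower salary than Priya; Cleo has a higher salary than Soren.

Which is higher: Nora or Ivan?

Ivan < Priya and Priya < Cleo give Ivan < Cleo.
With Cleo < Dev: Ivan < Priya < Cleo < Dev.
With Dev < Eli: Ivan < Priya < Cleo < Dev < Eli.
With Eli < Vera: Ivan < Priya < Cleo < Dev < Eli < Vera.
With Vera < Nora: Ivan < Priya < Cleo < Dev < Eli < Vera < Nora.
So Ivan < Nora; Nora is the higher of the two.

Nora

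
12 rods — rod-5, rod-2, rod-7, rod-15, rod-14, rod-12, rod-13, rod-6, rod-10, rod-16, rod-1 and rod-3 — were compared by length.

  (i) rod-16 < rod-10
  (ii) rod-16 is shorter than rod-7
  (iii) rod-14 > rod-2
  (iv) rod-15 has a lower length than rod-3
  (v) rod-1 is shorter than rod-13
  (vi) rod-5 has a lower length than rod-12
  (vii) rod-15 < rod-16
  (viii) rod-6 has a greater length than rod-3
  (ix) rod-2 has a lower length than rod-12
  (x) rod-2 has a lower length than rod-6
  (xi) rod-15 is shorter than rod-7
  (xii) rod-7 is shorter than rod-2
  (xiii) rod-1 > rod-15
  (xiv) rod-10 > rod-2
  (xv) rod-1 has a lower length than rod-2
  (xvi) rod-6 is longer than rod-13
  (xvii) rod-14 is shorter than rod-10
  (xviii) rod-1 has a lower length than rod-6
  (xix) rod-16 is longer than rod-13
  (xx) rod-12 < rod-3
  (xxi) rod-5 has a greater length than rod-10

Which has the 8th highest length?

rod-7

The consecutive relations fix a unique order: rod-15 < rod-1 < rod-13 < rod-16 < rod-7 < rod-2 < rod-14 < rod-10 < rod-5 < rod-12 < rod-3 < rod-6.
Counting 8 from the largest end gives rod-7.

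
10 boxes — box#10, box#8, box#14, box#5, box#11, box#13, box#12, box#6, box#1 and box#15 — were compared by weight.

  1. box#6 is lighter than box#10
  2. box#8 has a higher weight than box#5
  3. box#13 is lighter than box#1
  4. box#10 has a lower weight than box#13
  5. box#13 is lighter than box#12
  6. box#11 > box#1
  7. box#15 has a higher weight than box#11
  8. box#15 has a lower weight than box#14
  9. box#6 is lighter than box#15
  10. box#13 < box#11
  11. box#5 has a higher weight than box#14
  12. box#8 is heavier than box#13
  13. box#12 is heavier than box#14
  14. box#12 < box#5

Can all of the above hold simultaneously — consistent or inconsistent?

consistent

Every relation is compatible with box#6 < box#10 < box#13 < box#1 < box#11 < box#15 < box#14 < box#12 < box#5 < box#8; the set is consistent.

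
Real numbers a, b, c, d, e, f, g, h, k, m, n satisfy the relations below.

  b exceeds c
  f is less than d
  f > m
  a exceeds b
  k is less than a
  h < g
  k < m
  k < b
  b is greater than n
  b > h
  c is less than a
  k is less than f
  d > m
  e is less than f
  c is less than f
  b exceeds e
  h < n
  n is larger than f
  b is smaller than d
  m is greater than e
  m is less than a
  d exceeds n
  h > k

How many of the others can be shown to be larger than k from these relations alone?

8

The elements the relations force above k are h, m, f, n, b, a, g, d — no chain reaches any other.
That is 8.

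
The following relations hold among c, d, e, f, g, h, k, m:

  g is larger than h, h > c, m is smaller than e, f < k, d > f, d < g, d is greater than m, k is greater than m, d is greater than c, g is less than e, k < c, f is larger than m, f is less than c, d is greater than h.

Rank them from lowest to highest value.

Nothing is placed below m, so it is least; from there m < f; f < k; k < c; c < h; h < d; d < g; g < e, each given directly.

m < f < k < c < h < d < g < e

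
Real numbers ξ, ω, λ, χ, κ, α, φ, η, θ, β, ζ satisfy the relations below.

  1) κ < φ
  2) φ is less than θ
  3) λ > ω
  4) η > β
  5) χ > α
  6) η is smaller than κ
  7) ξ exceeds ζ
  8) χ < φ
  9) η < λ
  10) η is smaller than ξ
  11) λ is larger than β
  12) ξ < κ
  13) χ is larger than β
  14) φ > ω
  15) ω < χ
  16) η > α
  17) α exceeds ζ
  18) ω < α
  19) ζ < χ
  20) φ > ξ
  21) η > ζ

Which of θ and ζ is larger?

θ

The relevant relations are ζ < α; α < η; η < ξ; ξ < κ; κ < φ; φ < θ.
Together: ζ < α < η < ξ < κ < φ < θ.
So ζ < θ; θ is the larger of the two.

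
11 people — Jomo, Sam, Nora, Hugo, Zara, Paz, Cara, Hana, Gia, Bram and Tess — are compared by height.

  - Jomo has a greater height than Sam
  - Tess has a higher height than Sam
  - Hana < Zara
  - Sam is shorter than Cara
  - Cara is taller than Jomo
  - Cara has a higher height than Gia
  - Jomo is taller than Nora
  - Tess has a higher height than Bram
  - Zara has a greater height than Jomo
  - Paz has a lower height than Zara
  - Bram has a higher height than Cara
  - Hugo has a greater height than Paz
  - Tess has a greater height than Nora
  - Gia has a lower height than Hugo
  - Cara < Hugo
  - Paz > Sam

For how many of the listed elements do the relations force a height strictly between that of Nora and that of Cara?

The relations place Nora below Cara. An element lies strictly between them when it is forced above Nora and also forced below Cara.
Above Nora: {Jomo, Zara, Bram, Tess, Hugo}. Below Cara: {Sam, Jomo, Gia}.
Intersection: {Jomo} — 1.

1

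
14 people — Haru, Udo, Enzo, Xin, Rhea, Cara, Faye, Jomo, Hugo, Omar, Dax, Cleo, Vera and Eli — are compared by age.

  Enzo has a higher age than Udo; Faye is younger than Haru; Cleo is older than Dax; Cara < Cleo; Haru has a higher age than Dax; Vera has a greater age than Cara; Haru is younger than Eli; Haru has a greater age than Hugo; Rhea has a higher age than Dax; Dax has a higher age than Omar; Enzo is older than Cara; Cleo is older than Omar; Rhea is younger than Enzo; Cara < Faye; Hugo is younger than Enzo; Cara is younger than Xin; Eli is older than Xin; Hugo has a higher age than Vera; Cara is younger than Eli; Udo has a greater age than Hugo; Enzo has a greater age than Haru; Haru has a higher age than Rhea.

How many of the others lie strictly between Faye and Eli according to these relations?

1

Chaining upward from Faye reaches: Haru, Enzo.
Chaining downward from Eli reaches: Cara, Omar, Vera, Hugo, Xin, Dax, Rhea, Haru.
Strictly between Faye and Eli are those in both lists: Haru — 1 element.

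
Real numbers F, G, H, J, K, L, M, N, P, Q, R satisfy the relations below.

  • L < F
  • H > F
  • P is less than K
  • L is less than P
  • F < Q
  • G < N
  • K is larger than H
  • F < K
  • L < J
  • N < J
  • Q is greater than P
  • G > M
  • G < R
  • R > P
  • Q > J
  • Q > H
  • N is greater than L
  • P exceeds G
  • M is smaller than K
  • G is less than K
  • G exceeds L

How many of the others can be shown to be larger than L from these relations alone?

9

From L the given relations immediately reach G, P, F, N, J.
From those, H, R, K, Q — 9 in total.
Nothing else is reachable above L; 9 in all.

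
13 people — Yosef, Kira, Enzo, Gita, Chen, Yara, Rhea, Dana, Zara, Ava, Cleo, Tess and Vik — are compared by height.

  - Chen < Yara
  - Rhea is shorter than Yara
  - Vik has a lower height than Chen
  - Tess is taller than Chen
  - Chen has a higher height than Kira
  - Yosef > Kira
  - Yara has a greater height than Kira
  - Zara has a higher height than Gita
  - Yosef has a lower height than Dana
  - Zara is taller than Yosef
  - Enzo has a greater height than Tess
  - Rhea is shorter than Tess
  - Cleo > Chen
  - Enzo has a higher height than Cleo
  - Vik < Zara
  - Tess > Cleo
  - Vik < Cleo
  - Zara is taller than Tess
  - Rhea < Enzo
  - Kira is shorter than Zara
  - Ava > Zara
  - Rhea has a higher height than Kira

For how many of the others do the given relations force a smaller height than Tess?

5

The elements the relations force below Tess are Kira, Rhea, Vik, Chen, Cleo — no chain reaches any other.
That is 5.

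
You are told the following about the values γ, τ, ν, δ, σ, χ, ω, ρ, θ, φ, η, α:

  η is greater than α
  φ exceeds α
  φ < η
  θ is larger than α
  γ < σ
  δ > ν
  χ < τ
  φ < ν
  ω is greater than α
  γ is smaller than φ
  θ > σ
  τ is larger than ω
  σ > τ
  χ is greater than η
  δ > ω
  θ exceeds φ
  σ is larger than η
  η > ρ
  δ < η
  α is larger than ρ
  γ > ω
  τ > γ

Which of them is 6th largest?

δ

Piecing the relations together gives one ordering: ρ < α < ω < γ < φ < ν < δ < η < χ < τ < σ < θ.
Counting 6 from the largest end gives δ.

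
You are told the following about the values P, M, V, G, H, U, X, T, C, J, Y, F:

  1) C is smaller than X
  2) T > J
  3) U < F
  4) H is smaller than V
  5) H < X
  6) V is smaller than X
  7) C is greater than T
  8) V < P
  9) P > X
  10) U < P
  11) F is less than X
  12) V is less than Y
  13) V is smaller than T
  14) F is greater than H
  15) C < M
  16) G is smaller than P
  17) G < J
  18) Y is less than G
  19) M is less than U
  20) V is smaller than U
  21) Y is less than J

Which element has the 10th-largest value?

Y

Piecing the relations together gives one ordering: H < V < Y < G < J < T < C < M < U < F < X < P.
The 10th largest is Y.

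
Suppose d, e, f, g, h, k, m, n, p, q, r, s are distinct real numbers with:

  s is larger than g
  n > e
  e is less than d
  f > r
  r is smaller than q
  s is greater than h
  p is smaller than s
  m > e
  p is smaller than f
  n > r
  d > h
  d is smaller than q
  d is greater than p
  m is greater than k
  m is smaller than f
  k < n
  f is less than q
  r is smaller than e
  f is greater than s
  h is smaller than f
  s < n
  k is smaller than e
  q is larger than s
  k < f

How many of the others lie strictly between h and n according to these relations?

Chaining upward from h reaches: d, s, f, q.
Chaining downward from n reaches: r, g, k, e, p, s.
Strictly between h and n are those in both lists: s — 1 element.

1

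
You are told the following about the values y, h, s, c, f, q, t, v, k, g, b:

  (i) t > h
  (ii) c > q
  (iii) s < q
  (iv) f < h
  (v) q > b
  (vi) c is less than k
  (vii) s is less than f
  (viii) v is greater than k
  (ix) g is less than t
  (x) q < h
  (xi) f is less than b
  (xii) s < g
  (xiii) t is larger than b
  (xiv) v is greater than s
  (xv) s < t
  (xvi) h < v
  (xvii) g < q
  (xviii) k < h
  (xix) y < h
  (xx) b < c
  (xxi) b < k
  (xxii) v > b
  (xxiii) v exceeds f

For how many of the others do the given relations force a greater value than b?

6

From b the given relations immediately reach q, c, k, v, t.
From those, h — 6 in total.
No other element is forced above b by the given relations, so the count is 6.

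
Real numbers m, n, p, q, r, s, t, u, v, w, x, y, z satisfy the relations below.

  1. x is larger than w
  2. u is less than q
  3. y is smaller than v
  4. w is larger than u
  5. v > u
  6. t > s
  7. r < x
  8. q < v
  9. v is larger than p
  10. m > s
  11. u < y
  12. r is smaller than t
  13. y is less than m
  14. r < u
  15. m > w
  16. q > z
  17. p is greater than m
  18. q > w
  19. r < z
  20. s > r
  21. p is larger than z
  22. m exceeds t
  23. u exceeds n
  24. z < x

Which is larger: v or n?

v

Link the given pairs in sequence: n < u; u < y; y < m; m < p; p < v.
Together: n < u < y < m < p < v.
So n < v; v is the larger of the two.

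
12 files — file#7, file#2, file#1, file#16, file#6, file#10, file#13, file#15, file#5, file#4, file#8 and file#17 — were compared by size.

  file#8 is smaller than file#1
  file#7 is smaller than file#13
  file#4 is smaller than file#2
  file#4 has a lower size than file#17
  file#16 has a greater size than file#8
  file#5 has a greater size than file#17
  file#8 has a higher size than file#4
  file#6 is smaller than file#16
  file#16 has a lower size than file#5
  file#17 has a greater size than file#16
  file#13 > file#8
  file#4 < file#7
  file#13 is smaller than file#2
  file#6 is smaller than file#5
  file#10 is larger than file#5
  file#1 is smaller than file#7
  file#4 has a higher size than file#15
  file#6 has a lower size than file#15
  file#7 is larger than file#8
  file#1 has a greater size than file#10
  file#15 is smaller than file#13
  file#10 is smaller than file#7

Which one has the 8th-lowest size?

file#10

Chaining the given pairs: file#6 < file#15 < file#4 < file#8 < file#16 < file#17 < file#5 < file#10 < file#1 < file#7 < file#13 < file#2.
The 8th smallest is file#10.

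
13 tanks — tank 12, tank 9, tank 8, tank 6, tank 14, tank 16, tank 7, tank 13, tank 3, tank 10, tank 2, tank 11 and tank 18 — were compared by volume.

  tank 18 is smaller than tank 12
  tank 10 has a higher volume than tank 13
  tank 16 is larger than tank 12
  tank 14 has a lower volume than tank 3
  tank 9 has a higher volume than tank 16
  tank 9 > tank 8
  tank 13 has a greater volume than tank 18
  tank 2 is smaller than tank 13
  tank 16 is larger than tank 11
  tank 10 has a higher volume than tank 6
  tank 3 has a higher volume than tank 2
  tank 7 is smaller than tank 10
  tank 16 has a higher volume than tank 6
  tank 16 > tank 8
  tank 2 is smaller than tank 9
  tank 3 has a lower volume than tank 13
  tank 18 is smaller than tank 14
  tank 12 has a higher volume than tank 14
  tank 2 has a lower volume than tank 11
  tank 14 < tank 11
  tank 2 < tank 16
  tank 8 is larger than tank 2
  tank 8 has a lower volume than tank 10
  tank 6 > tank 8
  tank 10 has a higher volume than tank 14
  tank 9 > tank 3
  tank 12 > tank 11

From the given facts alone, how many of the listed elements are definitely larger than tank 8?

Directly above tank 8: tank 6, tank 10, tank 16, tank 9.
No other element is forced above tank 8 by the given relations, so the count is 4.

4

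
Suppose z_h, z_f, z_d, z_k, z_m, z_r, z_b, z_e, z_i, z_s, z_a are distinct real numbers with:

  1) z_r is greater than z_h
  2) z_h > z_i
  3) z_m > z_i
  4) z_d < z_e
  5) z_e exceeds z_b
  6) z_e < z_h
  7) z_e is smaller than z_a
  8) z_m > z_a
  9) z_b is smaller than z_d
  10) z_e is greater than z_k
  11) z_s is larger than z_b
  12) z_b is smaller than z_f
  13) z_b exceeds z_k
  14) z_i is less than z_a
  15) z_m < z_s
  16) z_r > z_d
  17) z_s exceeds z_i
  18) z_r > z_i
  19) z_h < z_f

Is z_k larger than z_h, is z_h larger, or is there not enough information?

z_h

Link the given pairs in sequence: z_k < z_b; z_b < z_d; z_d < z_e; z_e < z_h.
Chaining these gives z_k < z_b < z_d < z_e < z_h.
So z_h is larger.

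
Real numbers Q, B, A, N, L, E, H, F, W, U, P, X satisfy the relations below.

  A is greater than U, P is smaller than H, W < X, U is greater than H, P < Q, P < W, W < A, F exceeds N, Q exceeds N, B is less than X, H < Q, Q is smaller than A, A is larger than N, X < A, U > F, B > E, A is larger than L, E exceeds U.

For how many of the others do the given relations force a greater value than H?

Directly above H: U, Q.
One step further: E, A (4 so far).
One step further: B (5 so far).
One step further: X (6 so far).
Nothing else is reachable above H; 6 in all.

6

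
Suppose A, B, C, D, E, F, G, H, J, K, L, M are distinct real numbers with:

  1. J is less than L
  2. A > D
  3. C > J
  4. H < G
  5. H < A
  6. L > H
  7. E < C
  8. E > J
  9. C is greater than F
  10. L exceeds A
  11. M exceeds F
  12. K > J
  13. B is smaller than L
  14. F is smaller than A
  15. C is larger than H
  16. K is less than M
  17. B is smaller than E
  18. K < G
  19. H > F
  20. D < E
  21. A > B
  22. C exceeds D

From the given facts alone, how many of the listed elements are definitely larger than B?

Directly above B: E, A, L.
One step further: C (4 so far).
Nothing else is reachable above B; 4 in all.

4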